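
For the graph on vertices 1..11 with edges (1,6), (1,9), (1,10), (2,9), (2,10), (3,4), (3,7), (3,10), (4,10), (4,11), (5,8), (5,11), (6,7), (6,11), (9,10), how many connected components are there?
1 (components: {1, 2, 3, 4, 5, 6, 7, 8, 9, 10, 11})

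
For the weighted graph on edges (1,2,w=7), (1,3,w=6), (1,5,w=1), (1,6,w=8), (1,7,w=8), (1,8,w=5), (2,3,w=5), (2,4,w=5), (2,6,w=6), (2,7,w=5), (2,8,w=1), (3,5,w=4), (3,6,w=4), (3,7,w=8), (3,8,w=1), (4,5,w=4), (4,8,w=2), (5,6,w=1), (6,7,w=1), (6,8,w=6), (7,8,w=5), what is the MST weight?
11 (MST edges: (1,5,w=1), (2,8,w=1), (3,5,w=4), (3,8,w=1), (4,8,w=2), (5,6,w=1), (6,7,w=1); sum of weights 1 + 1 + 4 + 1 + 2 + 1 + 1 = 11)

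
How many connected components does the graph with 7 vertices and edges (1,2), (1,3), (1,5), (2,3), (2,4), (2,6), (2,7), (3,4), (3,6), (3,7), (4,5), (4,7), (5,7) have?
1 (components: {1, 2, 3, 4, 5, 6, 7})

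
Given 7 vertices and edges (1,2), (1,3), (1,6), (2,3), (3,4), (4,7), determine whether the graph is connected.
No, it has 2 components: {1, 2, 3, 4, 6, 7}, {5}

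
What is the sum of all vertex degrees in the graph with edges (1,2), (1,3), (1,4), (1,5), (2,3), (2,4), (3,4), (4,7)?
16 (handshake: sum of degrees = 2|E| = 2 x 8 = 16)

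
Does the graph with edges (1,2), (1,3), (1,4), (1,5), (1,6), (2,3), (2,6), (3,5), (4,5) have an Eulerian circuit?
No (4 vertices have odd degree: {1, 2, 3, 5}; Eulerian circuit requires 0)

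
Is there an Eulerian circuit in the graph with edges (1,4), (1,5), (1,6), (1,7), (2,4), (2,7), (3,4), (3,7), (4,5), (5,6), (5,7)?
Yes (the graph is connected and all 7 vertices have even degree)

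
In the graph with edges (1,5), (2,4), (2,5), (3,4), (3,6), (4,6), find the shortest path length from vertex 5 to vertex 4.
2 (path: 5 -> 2 -> 4, 2 edges)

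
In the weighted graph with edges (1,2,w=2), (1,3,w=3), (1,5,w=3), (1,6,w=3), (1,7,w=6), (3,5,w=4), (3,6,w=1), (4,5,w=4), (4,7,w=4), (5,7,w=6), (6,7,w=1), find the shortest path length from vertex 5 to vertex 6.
5 (path: 5 -> 3 -> 6; weights 4 + 1 = 5)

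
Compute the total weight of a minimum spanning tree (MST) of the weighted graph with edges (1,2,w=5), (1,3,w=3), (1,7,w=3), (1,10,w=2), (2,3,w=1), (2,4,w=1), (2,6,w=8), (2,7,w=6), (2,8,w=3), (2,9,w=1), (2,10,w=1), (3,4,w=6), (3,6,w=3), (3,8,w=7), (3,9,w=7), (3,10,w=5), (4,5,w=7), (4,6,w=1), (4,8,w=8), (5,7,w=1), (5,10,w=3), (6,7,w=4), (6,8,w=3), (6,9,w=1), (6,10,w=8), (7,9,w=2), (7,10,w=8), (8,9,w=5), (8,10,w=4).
13 (MST edges: (1,10,w=2), (2,3,w=1), (2,4,w=1), (2,8,w=3), (2,9,w=1), (2,10,w=1), (4,6,w=1), (5,7,w=1), (7,9,w=2); sum of weights 2 + 1 + 1 + 3 + 1 + 1 + 1 + 1 + 2 = 13)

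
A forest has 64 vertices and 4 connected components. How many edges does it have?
60 (Each of the 4 component trees on V_i vertices has V_i - 1 edges; summing gives V - C = 64 - 4 = 60)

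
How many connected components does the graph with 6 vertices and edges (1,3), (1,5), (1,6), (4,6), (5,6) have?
2 (components: {1, 3, 4, 5, 6}, {2})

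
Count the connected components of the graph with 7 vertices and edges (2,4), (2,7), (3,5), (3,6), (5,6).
3 (components: {1}, {2, 4, 7}, {3, 5, 6})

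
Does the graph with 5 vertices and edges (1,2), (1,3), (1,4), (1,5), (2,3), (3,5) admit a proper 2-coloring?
No (odd cycle of length 3: 2 -> 1 -> 3 -> 2)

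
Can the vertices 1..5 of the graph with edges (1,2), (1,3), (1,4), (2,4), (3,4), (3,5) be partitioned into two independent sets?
No (odd cycle of length 3: 3 -> 1 -> 4 -> 3)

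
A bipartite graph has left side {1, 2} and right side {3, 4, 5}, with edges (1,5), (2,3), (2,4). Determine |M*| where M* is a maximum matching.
2 (matching: (1,5), (2,4); upper bound min(|L|,|R|) = min(2,3) = 2)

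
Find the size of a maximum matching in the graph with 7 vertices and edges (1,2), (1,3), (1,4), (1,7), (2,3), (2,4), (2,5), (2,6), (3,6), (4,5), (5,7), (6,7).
3 (matching: (1,7), (2,6), (4,5); upper bound floor(n/2) = floor(7/2) = 3)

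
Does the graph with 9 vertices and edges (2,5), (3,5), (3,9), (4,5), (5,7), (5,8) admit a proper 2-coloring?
Yes. Partition: {1, 2, 3, 4, 6, 7, 8}, {5, 9}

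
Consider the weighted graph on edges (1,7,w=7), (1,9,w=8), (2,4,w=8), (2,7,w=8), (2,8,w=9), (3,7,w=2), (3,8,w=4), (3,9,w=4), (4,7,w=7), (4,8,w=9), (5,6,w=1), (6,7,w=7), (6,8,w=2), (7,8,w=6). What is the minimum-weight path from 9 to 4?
13 (path: 9 -> 3 -> 7 -> 4; weights 4 + 2 + 7 = 13)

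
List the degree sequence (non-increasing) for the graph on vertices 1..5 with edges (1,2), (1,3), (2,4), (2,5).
[3, 2, 1, 1, 1] (degrees: deg(1)=2, deg(2)=3, deg(3)=1, deg(4)=1, deg(5)=1)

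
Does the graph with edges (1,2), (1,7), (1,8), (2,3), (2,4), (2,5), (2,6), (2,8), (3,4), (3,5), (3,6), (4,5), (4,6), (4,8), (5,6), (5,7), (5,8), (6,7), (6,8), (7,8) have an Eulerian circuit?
No (2 vertices have odd degree: {1, 4}; Eulerian circuit requires 0)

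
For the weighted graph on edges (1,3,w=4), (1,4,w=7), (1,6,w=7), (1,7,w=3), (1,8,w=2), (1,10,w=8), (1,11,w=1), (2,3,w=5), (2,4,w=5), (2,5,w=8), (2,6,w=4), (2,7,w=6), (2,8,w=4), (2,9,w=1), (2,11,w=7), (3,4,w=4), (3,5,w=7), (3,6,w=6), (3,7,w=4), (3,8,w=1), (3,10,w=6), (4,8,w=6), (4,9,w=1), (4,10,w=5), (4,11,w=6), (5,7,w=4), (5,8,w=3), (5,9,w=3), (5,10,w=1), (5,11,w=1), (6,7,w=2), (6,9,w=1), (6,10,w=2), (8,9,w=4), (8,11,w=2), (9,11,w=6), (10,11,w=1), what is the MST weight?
13 (MST edges: (1,8,w=2), (1,11,w=1), (2,9,w=1), (3,8,w=1), (4,9,w=1), (5,10,w=1), (5,11,w=1), (6,7,w=2), (6,9,w=1), (6,10,w=2); sum of weights 2 + 1 + 1 + 1 + 1 + 1 + 1 + 2 + 1 + 2 = 13)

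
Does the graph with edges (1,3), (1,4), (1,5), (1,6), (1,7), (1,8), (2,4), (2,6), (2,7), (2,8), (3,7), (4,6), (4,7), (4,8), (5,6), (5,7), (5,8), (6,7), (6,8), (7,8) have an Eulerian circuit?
No (2 vertices have odd degree: {4, 7}; Eulerian circuit requires 0)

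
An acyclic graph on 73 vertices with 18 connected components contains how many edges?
55 (Each of the 18 component trees on V_i vertices has V_i - 1 edges; summing gives V - C = 73 - 18 = 55)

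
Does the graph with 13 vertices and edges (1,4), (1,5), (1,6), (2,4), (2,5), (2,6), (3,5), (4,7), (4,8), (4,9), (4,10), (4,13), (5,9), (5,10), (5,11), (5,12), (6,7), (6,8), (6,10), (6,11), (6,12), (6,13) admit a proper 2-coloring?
Yes. Partition: {1, 2, 3, 7, 8, 9, 10, 11, 12, 13}, {4, 5, 6}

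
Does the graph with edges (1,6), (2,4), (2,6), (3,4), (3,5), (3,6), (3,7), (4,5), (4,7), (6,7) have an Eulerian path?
Yes (the graph is connected and exactly 2 vertices have odd degree: {1, 7}; any Eulerian path must start and end at those)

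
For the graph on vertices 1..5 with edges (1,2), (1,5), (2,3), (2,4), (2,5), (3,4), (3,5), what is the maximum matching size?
2 (matching: (2,4), (3,5); upper bound floor(n/2) = floor(5/2) = 2)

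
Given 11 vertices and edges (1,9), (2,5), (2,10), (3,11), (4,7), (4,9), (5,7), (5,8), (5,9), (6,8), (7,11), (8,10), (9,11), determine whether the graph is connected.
Yes (BFS from 1 visits [1, 9, 4, 5, 11, 7, 2, 8, 3, 10, 6] — all 11 vertices reached)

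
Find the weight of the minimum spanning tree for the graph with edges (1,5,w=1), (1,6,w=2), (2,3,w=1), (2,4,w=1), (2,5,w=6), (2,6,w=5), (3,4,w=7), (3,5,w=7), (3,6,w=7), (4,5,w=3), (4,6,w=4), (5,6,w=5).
8 (MST edges: (1,5,w=1), (1,6,w=2), (2,3,w=1), (2,4,w=1), (4,5,w=3); sum of weights 1 + 2 + 1 + 1 + 3 = 8)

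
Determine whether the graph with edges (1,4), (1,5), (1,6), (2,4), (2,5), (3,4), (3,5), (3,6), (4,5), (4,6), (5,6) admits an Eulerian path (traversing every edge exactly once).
No (4 vertices have odd degree: {1, 3, 4, 5}; Eulerian path requires 0 or 2)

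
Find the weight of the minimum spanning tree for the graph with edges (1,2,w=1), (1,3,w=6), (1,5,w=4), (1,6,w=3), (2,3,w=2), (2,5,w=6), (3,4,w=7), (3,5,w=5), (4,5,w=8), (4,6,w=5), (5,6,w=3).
14 (MST edges: (1,2,w=1), (1,6,w=3), (2,3,w=2), (4,6,w=5), (5,6,w=3); sum of weights 1 + 3 + 2 + 5 + 3 = 14)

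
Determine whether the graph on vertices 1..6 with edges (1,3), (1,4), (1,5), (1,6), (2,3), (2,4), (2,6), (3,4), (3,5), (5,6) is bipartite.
No (odd cycle of length 3: 4 -> 1 -> 3 -> 4)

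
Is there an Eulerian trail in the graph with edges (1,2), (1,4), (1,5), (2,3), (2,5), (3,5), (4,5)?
Yes (the graph is connected and exactly 2 vertices have odd degree: {1, 2}; any Eulerian path must start and end at those)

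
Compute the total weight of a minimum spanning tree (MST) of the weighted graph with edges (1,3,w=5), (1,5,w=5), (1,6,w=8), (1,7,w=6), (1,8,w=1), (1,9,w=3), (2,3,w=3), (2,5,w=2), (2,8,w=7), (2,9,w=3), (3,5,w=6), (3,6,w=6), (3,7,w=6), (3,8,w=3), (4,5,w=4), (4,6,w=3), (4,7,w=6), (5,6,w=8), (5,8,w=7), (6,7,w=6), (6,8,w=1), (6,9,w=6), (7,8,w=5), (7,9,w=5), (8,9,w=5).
21 (MST edges: (1,8,w=1), (1,9,w=3), (2,3,w=3), (2,5,w=2), (2,9,w=3), (4,6,w=3), (6,8,w=1), (7,9,w=5); sum of weights 1 + 3 + 3 + 2 + 3 + 3 + 1 + 5 = 21)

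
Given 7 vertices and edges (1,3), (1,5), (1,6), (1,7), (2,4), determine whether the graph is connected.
No, it has 2 components: {1, 3, 5, 6, 7}, {2, 4}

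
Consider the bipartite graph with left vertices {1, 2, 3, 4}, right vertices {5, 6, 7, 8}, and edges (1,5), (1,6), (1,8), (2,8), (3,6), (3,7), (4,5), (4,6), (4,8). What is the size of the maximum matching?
4 (matching: (1,5), (2,8), (3,7), (4,6); upper bound min(|L|,|R|) = min(4,4) = 4)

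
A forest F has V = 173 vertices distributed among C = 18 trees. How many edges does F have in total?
155 (Each of the 18 component trees on V_i vertices has V_i - 1 edges; summing gives V - C = 173 - 18 = 155)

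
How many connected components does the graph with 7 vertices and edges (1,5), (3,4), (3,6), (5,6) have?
3 (components: {1, 3, 4, 5, 6}, {2}, {7})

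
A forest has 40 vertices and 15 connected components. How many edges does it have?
25 (Each of the 15 component trees on V_i vertices has V_i - 1 edges; summing gives V - C = 40 - 15 = 25)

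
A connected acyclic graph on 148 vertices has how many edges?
147 (A tree on V vertices has V - 1 edges, so 148 - 1 = 147)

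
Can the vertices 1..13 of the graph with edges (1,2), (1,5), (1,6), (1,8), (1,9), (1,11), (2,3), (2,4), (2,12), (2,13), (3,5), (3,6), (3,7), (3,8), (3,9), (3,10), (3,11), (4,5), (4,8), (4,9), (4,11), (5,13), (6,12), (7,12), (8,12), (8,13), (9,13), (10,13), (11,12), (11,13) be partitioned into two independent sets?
Yes. Partition: {1, 3, 4, 12, 13}, {2, 5, 6, 7, 8, 9, 10, 11}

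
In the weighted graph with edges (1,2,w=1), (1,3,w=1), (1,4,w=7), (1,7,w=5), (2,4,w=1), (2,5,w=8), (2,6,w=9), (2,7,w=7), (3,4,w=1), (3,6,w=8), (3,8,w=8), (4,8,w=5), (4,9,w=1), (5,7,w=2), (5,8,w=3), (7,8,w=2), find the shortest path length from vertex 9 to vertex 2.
2 (path: 9 -> 4 -> 2; weights 1 + 1 = 2)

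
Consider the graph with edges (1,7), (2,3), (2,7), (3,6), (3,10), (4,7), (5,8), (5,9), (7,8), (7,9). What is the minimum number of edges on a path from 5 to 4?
3 (path: 5 -> 9 -> 7 -> 4, 3 edges)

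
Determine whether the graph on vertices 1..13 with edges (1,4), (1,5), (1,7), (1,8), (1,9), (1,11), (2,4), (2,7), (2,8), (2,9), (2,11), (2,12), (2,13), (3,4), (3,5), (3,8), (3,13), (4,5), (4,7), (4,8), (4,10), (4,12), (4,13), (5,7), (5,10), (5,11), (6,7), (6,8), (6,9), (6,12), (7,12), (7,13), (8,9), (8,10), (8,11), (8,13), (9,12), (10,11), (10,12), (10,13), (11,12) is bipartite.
No (odd cycle of length 3: 7 -> 1 -> 4 -> 7)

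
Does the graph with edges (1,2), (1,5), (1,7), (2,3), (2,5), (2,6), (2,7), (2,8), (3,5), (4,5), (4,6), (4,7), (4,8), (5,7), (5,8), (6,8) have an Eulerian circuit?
No (2 vertices have odd degree: {1, 6}; Eulerian circuit requires 0)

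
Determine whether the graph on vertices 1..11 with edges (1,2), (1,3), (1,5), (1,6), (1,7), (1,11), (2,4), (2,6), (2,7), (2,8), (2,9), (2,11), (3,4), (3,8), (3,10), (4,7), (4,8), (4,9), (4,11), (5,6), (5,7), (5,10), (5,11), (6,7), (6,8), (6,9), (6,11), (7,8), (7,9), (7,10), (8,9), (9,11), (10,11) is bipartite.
No (odd cycle of length 3: 5 -> 1 -> 11 -> 5)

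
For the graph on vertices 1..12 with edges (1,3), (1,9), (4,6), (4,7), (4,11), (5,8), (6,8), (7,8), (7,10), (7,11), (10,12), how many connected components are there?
3 (components: {1, 3, 9}, {2}, {4, 5, 6, 7, 8, 10, 11, 12})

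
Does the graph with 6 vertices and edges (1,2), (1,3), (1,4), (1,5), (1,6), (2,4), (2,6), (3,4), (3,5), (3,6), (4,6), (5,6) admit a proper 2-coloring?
No (odd cycle of length 3: 2 -> 1 -> 6 -> 2)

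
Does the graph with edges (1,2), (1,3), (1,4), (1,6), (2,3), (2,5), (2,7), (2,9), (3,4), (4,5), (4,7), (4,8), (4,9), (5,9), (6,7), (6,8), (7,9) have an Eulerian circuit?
No (4 vertices have odd degree: {2, 3, 5, 6}; Eulerian circuit requires 0)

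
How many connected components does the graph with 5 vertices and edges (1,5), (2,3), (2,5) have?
2 (components: {1, 2, 3, 5}, {4})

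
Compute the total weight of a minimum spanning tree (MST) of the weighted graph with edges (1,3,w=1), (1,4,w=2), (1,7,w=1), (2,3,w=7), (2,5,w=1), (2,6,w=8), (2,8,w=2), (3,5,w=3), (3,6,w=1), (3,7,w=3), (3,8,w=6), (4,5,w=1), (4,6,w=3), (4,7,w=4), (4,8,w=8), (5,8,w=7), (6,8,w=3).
9 (MST edges: (1,3,w=1), (1,4,w=2), (1,7,w=1), (2,5,w=1), (2,8,w=2), (3,6,w=1), (4,5,w=1); sum of weights 1 + 2 + 1 + 1 + 2 + 1 + 1 = 9)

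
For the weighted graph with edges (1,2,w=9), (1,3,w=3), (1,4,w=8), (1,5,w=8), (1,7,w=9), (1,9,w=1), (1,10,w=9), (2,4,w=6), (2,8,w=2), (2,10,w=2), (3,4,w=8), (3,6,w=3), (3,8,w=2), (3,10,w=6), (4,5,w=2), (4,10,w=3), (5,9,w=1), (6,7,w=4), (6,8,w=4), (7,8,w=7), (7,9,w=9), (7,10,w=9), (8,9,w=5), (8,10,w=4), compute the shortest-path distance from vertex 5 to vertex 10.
5 (path: 5 -> 4 -> 10; weights 2 + 3 = 5)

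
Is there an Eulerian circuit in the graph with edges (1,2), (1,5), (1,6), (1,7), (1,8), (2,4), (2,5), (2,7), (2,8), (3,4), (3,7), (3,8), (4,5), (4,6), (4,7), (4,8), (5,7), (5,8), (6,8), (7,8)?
No (6 vertices have odd degree: {1, 2, 3, 5, 6, 8}; Eulerian circuit requires 0)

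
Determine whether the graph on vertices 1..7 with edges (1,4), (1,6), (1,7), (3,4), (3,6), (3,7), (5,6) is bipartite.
Yes. Partition: {1, 2, 3, 5}, {4, 6, 7}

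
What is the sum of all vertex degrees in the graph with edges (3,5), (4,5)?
4 (handshake: sum of degrees = 2|E| = 2 x 2 = 4)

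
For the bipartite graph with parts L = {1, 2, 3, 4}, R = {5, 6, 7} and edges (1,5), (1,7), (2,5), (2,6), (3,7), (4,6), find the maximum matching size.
3 (matching: (1,7), (2,5), (4,6); upper bound min(|L|,|R|) = min(4,3) = 3)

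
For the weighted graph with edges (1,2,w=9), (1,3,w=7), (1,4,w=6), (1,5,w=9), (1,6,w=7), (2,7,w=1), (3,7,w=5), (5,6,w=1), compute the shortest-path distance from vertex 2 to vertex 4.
15 (path: 2 -> 1 -> 4; weights 9 + 6 = 15)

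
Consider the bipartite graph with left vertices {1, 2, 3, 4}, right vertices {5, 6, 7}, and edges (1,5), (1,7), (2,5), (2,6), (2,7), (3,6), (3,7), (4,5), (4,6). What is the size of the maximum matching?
3 (matching: (1,7), (2,6), (4,5); upper bound min(|L|,|R|) = min(4,3) = 3)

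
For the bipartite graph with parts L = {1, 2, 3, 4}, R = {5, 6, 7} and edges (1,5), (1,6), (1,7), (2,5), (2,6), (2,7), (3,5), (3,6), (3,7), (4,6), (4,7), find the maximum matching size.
3 (matching: (1,7), (2,6), (3,5); upper bound min(|L|,|R|) = min(4,3) = 3)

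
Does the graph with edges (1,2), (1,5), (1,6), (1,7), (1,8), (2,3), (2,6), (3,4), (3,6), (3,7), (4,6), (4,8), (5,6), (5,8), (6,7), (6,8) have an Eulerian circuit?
No (6 vertices have odd degree: {1, 2, 4, 5, 6, 7}; Eulerian circuit requires 0)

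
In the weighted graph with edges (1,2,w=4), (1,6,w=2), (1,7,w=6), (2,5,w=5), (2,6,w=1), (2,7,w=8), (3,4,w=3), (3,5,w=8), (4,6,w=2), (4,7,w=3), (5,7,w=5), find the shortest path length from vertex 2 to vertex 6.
1 (path: 2 -> 6; weights 1 = 1)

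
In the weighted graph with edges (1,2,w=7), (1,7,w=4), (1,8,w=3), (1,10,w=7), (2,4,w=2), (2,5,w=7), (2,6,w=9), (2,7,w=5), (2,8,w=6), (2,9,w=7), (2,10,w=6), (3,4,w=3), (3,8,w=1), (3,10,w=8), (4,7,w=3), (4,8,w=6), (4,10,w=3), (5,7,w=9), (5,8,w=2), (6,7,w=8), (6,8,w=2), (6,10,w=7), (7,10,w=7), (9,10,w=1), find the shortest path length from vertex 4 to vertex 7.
3 (path: 4 -> 7; weights 3 = 3)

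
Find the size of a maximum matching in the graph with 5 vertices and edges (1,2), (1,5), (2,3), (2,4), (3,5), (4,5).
2 (matching: (2,3), (4,5); upper bound floor(n/2) = floor(5/2) = 2)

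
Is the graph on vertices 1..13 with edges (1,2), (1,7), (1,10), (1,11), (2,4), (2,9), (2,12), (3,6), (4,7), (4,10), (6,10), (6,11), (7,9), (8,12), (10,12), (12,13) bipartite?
Yes. Partition: {1, 4, 5, 6, 9, 12}, {2, 3, 7, 8, 10, 11, 13}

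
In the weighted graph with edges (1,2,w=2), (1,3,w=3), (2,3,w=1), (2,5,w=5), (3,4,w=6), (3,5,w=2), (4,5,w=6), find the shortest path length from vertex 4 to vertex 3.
6 (path: 4 -> 3; weights 6 = 6)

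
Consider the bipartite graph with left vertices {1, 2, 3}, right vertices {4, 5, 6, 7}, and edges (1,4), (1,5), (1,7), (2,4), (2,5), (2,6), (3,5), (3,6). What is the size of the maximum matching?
3 (matching: (1,7), (2,6), (3,5); upper bound min(|L|,|R|) = min(3,4) = 3)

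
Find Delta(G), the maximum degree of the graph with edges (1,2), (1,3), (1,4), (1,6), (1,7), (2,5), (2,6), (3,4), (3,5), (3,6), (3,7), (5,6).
5 (attained at vertices 1, 3)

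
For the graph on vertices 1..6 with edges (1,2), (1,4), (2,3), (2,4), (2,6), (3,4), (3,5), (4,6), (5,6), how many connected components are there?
1 (components: {1, 2, 3, 4, 5, 6})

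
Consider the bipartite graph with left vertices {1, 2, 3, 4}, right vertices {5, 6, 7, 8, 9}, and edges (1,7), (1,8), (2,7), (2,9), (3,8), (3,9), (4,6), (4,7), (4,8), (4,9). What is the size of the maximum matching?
4 (matching: (1,8), (2,7), (3,9), (4,6); upper bound min(|L|,|R|) = min(4,5) = 4)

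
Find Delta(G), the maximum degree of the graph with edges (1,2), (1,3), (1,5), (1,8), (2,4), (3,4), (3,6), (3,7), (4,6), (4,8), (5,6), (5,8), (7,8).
4 (attained at vertices 1, 3, 4, 8)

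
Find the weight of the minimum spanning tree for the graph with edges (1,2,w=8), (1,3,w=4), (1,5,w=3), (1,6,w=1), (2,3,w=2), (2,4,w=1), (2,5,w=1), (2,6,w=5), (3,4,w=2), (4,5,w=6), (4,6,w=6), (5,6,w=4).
8 (MST edges: (1,5,w=3), (1,6,w=1), (2,3,w=2), (2,4,w=1), (2,5,w=1); sum of weights 3 + 1 + 2 + 1 + 1 = 8)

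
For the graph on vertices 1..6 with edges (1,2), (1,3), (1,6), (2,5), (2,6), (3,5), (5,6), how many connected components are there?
2 (components: {1, 2, 3, 5, 6}, {4})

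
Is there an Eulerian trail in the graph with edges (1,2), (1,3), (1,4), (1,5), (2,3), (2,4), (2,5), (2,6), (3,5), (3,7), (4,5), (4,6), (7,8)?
Yes (the graph is connected and exactly 2 vertices have odd degree: {2, 8}; any Eulerian path must start and end at those)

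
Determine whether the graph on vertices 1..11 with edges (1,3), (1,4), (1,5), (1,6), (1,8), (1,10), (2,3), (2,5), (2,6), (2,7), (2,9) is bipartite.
Yes. Partition: {1, 2, 11}, {3, 4, 5, 6, 7, 8, 9, 10}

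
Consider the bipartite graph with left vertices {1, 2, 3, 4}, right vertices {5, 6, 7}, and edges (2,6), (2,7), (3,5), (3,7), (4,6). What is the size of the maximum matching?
3 (matching: (2,7), (3,5), (4,6); upper bound min(|L|,|R|) = min(4,3) = 3)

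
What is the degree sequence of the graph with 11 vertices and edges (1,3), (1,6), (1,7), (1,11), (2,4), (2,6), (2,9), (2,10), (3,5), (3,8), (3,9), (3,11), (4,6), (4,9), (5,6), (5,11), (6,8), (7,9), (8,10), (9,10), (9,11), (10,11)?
[6, 5, 5, 5, 4, 4, 4, 3, 3, 3, 2] (degrees: deg(1)=4, deg(2)=4, deg(3)=5, deg(4)=3, deg(5)=3, deg(6)=5, deg(7)=2, deg(8)=3, deg(9)=6, deg(10)=4, deg(11)=5)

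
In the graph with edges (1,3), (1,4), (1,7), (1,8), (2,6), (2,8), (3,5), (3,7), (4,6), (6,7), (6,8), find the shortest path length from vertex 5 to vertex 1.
2 (path: 5 -> 3 -> 1, 2 edges)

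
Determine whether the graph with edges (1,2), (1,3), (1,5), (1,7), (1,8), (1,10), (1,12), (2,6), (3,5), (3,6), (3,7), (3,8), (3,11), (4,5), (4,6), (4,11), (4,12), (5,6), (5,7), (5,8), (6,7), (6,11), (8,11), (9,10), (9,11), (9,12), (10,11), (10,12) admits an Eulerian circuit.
No (2 vertices have odd degree: {1, 9}; Eulerian circuit requires 0)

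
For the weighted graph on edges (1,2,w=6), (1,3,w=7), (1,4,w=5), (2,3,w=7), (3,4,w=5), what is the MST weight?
16 (MST edges: (1,2,w=6), (1,4,w=5), (3,4,w=5); sum of weights 6 + 5 + 5 = 16)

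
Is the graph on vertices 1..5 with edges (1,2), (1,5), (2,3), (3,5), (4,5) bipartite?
Yes. Partition: {1, 3, 4}, {2, 5}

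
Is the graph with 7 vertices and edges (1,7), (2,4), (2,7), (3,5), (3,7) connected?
No, it has 2 components: {1, 2, 3, 4, 5, 7}, {6}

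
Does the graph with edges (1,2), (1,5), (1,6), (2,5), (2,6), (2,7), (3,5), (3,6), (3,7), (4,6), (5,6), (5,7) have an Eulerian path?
No (6 vertices have odd degree: {1, 3, 4, 5, 6, 7}; Eulerian path requires 0 or 2)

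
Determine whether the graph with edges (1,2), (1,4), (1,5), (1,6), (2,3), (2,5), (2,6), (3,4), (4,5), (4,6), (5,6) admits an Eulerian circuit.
Yes (the graph is connected and all 6 vertices have even degree)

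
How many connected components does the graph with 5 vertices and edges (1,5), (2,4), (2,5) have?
2 (components: {1, 2, 4, 5}, {3})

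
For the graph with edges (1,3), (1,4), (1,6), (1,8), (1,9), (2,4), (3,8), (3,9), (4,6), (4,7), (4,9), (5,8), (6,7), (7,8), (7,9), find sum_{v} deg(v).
30 (handshake: sum of degrees = 2|E| = 2 x 15 = 30)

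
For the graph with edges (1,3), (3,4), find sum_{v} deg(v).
4 (handshake: sum of degrees = 2|E| = 2 x 2 = 4)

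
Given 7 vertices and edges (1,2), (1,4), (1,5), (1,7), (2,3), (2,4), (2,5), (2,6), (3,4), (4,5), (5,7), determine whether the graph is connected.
Yes (BFS from 1 visits [1, 2, 4, 5, 7, 3, 6] — all 7 vertices reached)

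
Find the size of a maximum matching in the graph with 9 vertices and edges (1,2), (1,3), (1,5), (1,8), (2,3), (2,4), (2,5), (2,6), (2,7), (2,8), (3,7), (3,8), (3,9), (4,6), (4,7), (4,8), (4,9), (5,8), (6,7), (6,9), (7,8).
4 (matching: (1,5), (2,8), (3,7), (6,9); upper bound floor(n/2) = floor(9/2) = 4)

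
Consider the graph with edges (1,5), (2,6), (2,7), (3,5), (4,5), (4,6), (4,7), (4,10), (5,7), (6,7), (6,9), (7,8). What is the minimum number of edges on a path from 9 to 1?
4 (path: 9 -> 6 -> 7 -> 5 -> 1, 4 edges)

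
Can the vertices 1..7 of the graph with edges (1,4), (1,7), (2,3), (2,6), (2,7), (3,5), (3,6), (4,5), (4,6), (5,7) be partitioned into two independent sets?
No (odd cycle of length 5: 6 -> 4 -> 1 -> 7 -> 2 -> 6)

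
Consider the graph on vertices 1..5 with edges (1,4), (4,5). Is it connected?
No, it has 3 components: {1, 4, 5}, {2}, {3}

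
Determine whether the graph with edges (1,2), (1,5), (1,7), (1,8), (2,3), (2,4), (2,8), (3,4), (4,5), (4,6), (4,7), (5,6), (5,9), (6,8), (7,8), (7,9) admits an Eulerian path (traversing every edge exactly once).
Yes (the graph is connected and exactly 2 vertices have odd degree: {4, 6}; any Eulerian path must start and end at those)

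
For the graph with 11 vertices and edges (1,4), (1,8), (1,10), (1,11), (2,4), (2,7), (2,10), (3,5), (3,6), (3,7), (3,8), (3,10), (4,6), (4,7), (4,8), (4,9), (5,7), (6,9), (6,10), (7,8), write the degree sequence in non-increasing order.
[6, 5, 5, 4, 4, 4, 4, 3, 2, 2, 1] (degrees: deg(1)=4, deg(2)=3, deg(3)=5, deg(4)=6, deg(5)=2, deg(6)=4, deg(7)=5, deg(8)=4, deg(9)=2, deg(10)=4, deg(11)=1)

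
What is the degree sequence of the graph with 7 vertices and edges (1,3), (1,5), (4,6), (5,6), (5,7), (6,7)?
[3, 3, 2, 2, 1, 1, 0] (degrees: deg(1)=2, deg(2)=0, deg(3)=1, deg(4)=1, deg(5)=3, deg(6)=3, deg(7)=2)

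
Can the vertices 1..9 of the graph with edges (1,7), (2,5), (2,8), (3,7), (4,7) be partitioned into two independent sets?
Yes. Partition: {1, 2, 3, 4, 6, 9}, {5, 7, 8}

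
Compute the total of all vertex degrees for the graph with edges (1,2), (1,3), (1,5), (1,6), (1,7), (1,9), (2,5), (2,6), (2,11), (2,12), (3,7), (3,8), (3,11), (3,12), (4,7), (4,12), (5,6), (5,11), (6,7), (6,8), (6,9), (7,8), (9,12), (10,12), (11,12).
50 (handshake: sum of degrees = 2|E| = 2 x 25 = 50)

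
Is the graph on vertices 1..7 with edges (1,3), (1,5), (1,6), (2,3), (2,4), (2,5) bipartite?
Yes. Partition: {1, 2, 7}, {3, 4, 5, 6}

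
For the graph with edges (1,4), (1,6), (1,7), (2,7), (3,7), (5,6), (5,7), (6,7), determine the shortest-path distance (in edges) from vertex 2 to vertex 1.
2 (path: 2 -> 7 -> 1, 2 edges)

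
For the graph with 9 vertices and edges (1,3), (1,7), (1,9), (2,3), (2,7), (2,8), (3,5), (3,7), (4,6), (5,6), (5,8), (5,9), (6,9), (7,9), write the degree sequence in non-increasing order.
[4, 4, 4, 4, 3, 3, 3, 2, 1] (degrees: deg(1)=3, deg(2)=3, deg(3)=4, deg(4)=1, deg(5)=4, deg(6)=3, deg(7)=4, deg(8)=2, deg(9)=4)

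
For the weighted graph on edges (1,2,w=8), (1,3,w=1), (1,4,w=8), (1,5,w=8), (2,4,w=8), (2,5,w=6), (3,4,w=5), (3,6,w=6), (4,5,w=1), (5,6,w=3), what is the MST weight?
16 (MST edges: (1,3,w=1), (2,5,w=6), (3,4,w=5), (4,5,w=1), (5,6,w=3); sum of weights 1 + 6 + 5 + 1 + 3 = 16)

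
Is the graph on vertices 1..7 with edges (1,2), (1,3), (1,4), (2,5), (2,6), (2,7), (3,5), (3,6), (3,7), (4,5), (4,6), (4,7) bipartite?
Yes. Partition: {1, 5, 6, 7}, {2, 3, 4}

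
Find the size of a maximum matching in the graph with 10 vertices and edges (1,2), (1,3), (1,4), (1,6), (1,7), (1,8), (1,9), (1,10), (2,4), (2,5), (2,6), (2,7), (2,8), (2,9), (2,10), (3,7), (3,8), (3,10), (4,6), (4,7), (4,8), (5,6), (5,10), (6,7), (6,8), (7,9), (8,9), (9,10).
5 (matching: (1,9), (2,4), (3,8), (5,10), (6,7); upper bound floor(n/2) = floor(10/2) = 5)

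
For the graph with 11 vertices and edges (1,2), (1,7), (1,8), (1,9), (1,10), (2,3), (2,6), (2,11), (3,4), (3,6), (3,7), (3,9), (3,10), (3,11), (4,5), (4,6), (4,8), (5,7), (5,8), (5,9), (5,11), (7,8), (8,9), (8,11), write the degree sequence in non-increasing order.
[7, 6, 5, 5, 4, 4, 4, 4, 4, 3, 2] (degrees: deg(1)=5, deg(2)=4, deg(3)=7, deg(4)=4, deg(5)=5, deg(6)=3, deg(7)=4, deg(8)=6, deg(9)=4, deg(10)=2, deg(11)=4)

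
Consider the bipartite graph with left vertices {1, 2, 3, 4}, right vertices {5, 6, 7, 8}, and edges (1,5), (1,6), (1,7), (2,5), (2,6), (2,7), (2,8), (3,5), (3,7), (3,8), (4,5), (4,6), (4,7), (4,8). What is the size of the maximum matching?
4 (matching: (1,7), (2,8), (3,5), (4,6); upper bound min(|L|,|R|) = min(4,4) = 4)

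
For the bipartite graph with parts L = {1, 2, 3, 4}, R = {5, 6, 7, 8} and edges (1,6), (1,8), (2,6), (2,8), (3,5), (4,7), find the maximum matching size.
4 (matching: (1,8), (2,6), (3,5), (4,7); upper bound min(|L|,|R|) = min(4,4) = 4)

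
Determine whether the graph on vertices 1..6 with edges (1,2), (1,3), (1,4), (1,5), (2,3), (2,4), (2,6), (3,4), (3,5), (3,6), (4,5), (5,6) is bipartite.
No (odd cycle of length 3: 2 -> 1 -> 3 -> 2)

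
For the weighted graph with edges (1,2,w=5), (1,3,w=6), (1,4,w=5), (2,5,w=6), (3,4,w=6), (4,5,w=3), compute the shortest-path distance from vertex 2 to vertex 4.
9 (path: 2 -> 5 -> 4; weights 6 + 3 = 9)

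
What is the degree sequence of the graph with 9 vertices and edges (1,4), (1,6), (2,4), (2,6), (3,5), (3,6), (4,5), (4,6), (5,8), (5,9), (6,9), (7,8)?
[5, 4, 4, 2, 2, 2, 2, 2, 1] (degrees: deg(1)=2, deg(2)=2, deg(3)=2, deg(4)=4, deg(5)=4, deg(6)=5, deg(7)=1, deg(8)=2, deg(9)=2)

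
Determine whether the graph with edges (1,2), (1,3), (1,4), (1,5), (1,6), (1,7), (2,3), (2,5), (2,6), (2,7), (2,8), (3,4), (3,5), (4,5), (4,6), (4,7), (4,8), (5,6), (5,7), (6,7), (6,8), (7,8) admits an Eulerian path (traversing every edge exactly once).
Yes — and in fact it has an Eulerian circuit (the graph is connected and all 8 vertices have even degree)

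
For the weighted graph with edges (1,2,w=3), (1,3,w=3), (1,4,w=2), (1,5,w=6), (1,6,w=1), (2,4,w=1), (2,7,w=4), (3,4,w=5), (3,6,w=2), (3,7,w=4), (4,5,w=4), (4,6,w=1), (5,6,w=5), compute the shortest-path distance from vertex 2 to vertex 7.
4 (path: 2 -> 7; weights 4 = 4)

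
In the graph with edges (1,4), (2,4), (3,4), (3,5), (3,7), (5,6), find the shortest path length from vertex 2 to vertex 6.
4 (path: 2 -> 4 -> 3 -> 5 -> 6, 4 edges)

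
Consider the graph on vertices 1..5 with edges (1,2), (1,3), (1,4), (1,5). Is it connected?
Yes (BFS from 1 visits [1, 2, 3, 4, 5] — all 5 vertices reached)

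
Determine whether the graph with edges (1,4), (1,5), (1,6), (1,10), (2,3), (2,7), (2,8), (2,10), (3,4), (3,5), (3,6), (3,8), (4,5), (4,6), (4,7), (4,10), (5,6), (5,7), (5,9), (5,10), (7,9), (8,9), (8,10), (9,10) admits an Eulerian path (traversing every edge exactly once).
Yes (the graph is connected and exactly 2 vertices have odd degree: {3, 5}; any Eulerian path must start and end at those)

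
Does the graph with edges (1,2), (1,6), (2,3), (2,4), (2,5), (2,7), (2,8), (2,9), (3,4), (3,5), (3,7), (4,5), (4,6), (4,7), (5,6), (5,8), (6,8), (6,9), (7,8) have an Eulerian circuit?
No (4 vertices have odd degree: {2, 4, 5, 6}; Eulerian circuit requires 0)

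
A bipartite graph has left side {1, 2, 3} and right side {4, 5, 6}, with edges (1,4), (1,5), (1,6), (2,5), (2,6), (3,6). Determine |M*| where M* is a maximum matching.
3 (matching: (1,4), (2,5), (3,6); upper bound min(|L|,|R|) = min(3,3) = 3)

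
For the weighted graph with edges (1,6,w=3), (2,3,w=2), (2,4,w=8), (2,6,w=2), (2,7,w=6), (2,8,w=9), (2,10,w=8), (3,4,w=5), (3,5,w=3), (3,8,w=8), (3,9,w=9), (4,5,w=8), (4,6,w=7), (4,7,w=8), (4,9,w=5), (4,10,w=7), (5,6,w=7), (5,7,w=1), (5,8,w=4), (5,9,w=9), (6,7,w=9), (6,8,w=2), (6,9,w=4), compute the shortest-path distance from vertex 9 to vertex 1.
7 (path: 9 -> 6 -> 1; weights 4 + 3 = 7)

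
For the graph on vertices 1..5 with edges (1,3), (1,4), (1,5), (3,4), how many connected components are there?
2 (components: {1, 3, 4, 5}, {2})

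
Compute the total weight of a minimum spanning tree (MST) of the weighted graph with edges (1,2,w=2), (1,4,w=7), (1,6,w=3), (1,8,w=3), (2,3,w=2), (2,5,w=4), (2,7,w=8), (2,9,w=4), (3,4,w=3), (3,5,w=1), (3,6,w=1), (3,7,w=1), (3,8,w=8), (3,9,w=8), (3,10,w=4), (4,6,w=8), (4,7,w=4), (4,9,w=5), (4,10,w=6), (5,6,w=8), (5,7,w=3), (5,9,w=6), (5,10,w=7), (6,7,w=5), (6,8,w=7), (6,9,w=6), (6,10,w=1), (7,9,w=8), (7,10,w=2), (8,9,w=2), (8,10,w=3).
16 (MST edges: (1,2,w=2), (1,8,w=3), (2,3,w=2), (3,4,w=3), (3,5,w=1), (3,6,w=1), (3,7,w=1), (6,10,w=1), (8,9,w=2); sum of weights 2 + 3 + 2 + 3 + 1 + 1 + 1 + 1 + 2 = 16)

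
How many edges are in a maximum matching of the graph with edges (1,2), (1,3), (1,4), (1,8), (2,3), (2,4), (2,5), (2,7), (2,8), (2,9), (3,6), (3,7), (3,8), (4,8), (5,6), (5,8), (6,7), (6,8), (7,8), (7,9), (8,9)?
4 (matching: (1,3), (2,7), (5,6), (8,9); upper bound floor(n/2) = floor(9/2) = 4)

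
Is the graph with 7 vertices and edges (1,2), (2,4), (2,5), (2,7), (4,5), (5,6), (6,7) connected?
No, it has 2 components: {1, 2, 4, 5, 6, 7}, {3}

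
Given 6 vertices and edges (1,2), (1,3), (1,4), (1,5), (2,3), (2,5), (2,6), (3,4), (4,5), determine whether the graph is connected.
Yes (BFS from 1 visits [1, 2, 3, 4, 5, 6] — all 6 vertices reached)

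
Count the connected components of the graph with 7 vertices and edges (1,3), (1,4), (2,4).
4 (components: {1, 2, 3, 4}, {5}, {6}, {7})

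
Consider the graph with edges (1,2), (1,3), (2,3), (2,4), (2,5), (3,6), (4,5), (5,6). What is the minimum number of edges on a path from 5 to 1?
2 (path: 5 -> 2 -> 1, 2 edges)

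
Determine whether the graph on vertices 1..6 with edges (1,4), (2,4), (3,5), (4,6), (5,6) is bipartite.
Yes. Partition: {1, 2, 3, 6}, {4, 5}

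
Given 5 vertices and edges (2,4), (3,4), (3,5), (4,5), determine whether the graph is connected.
No, it has 2 components: {1}, {2, 3, 4, 5}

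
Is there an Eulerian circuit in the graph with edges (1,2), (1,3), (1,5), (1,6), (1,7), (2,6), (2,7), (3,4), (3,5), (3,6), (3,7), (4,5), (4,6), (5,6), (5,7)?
No (6 vertices have odd degree: {1, 2, 3, 4, 5, 6}; Eulerian circuit requires 0)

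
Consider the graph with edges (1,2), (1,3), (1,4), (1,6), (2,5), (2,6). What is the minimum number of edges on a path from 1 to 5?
2 (path: 1 -> 2 -> 5, 2 edges)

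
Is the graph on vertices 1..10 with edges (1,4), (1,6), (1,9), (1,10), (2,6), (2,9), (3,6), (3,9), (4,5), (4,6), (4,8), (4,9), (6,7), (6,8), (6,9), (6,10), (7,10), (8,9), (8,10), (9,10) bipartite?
No (odd cycle of length 3: 10 -> 1 -> 6 -> 10)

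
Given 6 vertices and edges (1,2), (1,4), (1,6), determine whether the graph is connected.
No, it has 3 components: {1, 2, 4, 6}, {3}, {5}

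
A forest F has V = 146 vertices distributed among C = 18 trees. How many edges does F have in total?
128 (Each of the 18 component trees on V_i vertices has V_i - 1 edges; summing gives V - C = 146 - 18 = 128)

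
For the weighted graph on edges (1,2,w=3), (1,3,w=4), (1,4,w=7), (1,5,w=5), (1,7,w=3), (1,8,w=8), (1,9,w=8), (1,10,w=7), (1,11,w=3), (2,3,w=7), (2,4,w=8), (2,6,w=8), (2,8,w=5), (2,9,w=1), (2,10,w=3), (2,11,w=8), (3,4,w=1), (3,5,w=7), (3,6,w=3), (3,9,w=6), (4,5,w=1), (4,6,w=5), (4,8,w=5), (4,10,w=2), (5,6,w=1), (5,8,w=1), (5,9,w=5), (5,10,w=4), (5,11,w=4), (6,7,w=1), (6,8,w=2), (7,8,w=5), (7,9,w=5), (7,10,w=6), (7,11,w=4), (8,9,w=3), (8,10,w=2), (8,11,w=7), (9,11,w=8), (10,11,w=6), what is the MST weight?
17 (MST edges: (1,2,w=3), (1,7,w=3), (1,11,w=3), (2,9,w=1), (3,4,w=1), (4,5,w=1), (4,10,w=2), (5,6,w=1), (5,8,w=1), (6,7,w=1); sum of weights 3 + 3 + 3 + 1 + 1 + 1 + 2 + 1 + 1 + 1 = 17)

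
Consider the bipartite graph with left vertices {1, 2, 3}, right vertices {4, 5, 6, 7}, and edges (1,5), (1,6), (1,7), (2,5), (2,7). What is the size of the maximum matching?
2 (matching: (1,6), (2,7); upper bound min(|L|,|R|) = min(3,4) = 3)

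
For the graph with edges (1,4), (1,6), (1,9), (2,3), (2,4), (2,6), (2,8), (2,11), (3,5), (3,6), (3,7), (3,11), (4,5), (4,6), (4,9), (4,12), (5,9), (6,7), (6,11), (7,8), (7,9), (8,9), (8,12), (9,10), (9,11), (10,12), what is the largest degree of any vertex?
7 (attained at vertex 9)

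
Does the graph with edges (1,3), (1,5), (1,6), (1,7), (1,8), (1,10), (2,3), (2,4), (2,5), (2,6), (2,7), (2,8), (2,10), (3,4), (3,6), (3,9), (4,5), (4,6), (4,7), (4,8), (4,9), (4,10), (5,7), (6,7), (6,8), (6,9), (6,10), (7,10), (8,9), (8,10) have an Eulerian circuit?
No (2 vertices have odd degree: {2, 3}; Eulerian circuit requires 0)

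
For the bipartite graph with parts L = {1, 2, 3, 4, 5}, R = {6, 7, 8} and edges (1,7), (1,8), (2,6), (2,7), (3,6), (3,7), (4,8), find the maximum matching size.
3 (matching: (1,8), (2,7), (3,6); upper bound min(|L|,|R|) = min(5,3) = 3)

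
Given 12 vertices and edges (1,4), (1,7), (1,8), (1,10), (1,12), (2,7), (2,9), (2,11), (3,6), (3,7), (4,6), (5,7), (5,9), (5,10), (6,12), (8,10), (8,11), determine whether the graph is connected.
Yes (BFS from 1 visits [1, 4, 7, 8, 10, 12, 6, 2, 3, 5, 11, 9] — all 12 vertices reached)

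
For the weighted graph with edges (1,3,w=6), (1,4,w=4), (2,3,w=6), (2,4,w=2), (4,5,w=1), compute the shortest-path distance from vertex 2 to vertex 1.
6 (path: 2 -> 4 -> 1; weights 2 + 4 = 6)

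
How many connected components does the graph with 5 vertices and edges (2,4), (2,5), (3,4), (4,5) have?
2 (components: {1}, {2, 3, 4, 5})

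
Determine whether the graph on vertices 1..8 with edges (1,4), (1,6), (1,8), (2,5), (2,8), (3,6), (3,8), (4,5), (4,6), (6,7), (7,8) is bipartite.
No (odd cycle of length 3: 6 -> 1 -> 4 -> 6)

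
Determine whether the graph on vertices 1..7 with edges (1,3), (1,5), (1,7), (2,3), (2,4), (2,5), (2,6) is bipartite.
Yes. Partition: {1, 2}, {3, 4, 5, 6, 7}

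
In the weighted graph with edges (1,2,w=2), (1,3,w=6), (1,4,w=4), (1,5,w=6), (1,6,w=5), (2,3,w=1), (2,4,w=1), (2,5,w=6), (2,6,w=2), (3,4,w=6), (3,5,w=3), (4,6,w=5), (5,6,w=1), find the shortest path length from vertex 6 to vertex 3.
3 (path: 6 -> 2 -> 3; weights 2 + 1 = 3)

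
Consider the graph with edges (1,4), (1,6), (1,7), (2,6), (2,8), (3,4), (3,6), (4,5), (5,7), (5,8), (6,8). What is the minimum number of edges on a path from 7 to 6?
2 (path: 7 -> 1 -> 6, 2 edges)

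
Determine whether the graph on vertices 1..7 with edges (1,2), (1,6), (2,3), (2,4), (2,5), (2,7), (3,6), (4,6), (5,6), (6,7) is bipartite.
Yes. Partition: {1, 3, 4, 5, 7}, {2, 6}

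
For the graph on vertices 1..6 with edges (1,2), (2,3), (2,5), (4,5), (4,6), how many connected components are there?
1 (components: {1, 2, 3, 4, 5, 6})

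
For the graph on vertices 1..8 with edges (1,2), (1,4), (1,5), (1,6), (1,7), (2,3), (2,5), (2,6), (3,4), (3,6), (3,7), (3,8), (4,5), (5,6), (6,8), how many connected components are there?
1 (components: {1, 2, 3, 4, 5, 6, 7, 8})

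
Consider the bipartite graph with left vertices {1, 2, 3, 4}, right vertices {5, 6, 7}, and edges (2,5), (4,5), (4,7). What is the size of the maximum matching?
2 (matching: (2,5), (4,7); upper bound min(|L|,|R|) = min(4,3) = 3)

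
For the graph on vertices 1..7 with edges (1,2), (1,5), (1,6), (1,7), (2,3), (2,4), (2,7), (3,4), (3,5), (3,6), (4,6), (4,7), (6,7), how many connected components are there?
1 (components: {1, 2, 3, 4, 5, 6, 7})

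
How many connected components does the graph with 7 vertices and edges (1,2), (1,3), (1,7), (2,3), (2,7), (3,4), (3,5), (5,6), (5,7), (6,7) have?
1 (components: {1, 2, 3, 4, 5, 6, 7})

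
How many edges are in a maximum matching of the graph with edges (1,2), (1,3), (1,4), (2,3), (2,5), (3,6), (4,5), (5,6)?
3 (matching: (1,4), (2,3), (5,6); upper bound floor(n/2) = floor(6/2) = 3)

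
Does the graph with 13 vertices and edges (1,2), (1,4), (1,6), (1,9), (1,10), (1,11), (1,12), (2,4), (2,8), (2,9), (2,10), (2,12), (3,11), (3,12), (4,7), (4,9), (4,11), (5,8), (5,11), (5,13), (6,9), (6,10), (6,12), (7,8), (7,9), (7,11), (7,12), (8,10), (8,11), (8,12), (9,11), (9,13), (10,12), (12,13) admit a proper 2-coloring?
No (odd cycle of length 3: 6 -> 1 -> 9 -> 6)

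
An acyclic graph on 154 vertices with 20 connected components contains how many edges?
134 (Each of the 20 component trees on V_i vertices has V_i - 1 edges; summing gives V - C = 154 - 20 = 134)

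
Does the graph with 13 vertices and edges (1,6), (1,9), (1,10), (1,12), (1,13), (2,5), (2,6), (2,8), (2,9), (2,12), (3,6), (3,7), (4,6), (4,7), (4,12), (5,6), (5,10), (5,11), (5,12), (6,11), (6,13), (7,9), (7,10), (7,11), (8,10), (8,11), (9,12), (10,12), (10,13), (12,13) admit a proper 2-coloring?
No (odd cycle of length 3: 12 -> 1 -> 10 -> 12)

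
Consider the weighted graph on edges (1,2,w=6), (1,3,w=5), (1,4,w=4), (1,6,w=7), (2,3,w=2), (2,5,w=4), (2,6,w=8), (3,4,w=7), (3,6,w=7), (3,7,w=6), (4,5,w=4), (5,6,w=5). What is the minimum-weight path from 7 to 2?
8 (path: 7 -> 3 -> 2; weights 6 + 2 = 8)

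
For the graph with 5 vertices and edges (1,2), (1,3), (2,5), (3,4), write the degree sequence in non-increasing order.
[2, 2, 2, 1, 1] (degrees: deg(1)=2, deg(2)=2, deg(3)=2, deg(4)=1, deg(5)=1)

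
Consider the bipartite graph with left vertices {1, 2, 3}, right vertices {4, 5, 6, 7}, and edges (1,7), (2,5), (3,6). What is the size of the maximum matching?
3 (matching: (1,7), (2,5), (3,6); upper bound min(|L|,|R|) = min(3,4) = 3)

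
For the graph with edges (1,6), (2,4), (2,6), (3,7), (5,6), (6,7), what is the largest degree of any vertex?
4 (attained at vertex 6)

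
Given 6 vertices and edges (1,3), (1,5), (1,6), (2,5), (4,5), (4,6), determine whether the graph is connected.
Yes (BFS from 1 visits [1, 3, 5, 6, 2, 4] — all 6 vertices reached)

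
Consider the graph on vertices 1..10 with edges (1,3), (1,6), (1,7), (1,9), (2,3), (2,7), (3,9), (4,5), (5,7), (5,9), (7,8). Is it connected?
No, it has 2 components: {1, 2, 3, 4, 5, 6, 7, 8, 9}, {10}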